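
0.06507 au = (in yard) 1.065e+10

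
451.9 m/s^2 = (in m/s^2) 451.9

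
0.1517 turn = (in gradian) 60.68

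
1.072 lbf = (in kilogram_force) 0.4863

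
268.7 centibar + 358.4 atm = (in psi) 5306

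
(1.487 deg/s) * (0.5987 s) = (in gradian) 0.9892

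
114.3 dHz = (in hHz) 0.1143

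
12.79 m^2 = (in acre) 0.00316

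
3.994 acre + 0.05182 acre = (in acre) 4.046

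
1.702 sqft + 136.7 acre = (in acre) 136.7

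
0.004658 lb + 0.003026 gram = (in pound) 0.004665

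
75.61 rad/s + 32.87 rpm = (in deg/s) 4529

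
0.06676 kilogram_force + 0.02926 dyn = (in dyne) 6.547e+04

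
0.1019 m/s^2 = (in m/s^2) 0.1019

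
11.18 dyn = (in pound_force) 2.513e-05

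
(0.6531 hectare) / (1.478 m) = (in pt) 1.253e+07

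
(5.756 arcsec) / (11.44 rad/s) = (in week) 4.033e-12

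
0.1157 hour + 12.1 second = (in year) 1.359e-05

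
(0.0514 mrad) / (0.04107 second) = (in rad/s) 0.001252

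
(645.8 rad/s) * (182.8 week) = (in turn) 1.136e+10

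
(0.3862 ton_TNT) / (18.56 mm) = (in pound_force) 1.957e+10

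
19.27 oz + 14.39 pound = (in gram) 7073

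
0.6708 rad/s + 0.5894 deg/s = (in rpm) 6.504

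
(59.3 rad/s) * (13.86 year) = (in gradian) 1.65e+12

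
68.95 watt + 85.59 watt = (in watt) 154.5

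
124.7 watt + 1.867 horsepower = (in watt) 1517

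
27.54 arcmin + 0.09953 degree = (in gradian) 0.6206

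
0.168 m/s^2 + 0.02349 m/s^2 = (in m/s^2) 0.1915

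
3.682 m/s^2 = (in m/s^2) 3.682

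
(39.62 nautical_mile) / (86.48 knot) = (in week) 0.002727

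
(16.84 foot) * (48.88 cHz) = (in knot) 4.877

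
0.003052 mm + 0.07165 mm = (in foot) 0.0002451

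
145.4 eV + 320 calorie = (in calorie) 320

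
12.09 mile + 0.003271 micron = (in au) 1.301e-07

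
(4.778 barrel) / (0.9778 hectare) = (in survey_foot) 0.0002549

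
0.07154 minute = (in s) 4.292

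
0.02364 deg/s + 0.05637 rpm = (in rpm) 0.06031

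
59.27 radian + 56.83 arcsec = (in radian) 59.27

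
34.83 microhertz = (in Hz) 3.483e-05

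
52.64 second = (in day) 0.0006093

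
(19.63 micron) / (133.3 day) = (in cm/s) 1.704e-10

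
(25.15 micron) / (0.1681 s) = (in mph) 0.0003347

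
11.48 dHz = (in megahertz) 1.148e-06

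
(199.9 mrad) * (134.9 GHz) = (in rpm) 2.575e+11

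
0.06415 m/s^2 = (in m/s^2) 0.06415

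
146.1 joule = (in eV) 9.119e+20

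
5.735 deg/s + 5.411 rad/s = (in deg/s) 315.8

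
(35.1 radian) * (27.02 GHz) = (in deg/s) 5.434e+13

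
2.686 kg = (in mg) 2.686e+06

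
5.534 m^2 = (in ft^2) 59.57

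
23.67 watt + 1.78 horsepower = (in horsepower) 1.812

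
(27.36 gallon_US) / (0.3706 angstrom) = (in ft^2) 3.008e+10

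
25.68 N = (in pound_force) 5.773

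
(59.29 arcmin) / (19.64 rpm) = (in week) 1.387e-08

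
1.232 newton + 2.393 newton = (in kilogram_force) 0.3696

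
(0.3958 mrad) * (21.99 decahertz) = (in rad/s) 0.08704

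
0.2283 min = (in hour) 0.003805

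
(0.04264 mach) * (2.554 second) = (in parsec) 1.202e-15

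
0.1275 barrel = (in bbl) 0.1275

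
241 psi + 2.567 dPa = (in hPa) 1.662e+04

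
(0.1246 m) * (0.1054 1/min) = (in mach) 6.428e-07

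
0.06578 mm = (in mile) 4.087e-08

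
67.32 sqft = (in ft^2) 67.32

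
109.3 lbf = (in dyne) 4.862e+07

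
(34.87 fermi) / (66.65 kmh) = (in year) 5.972e-23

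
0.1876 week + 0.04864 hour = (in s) 1.136e+05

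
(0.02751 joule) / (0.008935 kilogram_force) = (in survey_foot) 1.03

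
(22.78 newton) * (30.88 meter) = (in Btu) 0.6667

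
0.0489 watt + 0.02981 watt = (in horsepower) 0.0001056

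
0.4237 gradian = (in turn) 0.001059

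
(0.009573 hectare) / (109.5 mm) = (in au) 5.844e-09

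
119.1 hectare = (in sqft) 1.282e+07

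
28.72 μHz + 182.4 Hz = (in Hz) 182.4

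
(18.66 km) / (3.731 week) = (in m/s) 0.008269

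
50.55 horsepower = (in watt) 3.77e+04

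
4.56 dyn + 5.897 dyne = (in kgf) 1.066e-05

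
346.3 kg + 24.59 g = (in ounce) 1.222e+04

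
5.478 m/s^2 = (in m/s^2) 5.478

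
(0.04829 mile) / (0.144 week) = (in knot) 0.001735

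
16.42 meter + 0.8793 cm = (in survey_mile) 0.01021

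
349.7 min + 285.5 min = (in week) 0.06302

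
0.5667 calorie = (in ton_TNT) 5.667e-10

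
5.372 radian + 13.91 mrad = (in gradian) 342.9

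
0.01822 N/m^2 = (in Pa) 0.01822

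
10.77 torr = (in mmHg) 10.77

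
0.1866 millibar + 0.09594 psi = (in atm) 0.006712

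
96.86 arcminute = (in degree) 1.614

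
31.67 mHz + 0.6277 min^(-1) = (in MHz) 4.213e-08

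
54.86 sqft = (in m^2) 5.097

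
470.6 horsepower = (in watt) 3.509e+05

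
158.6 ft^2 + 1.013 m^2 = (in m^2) 15.75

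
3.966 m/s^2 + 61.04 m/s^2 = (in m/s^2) 65.01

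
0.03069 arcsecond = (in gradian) 9.472e-06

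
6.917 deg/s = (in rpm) 1.153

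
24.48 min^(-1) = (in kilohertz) 0.000408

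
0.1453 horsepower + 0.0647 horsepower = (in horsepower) 0.21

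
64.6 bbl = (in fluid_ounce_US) 3.473e+05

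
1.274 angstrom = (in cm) 1.274e-08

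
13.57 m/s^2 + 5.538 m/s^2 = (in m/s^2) 19.11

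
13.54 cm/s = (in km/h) 0.4874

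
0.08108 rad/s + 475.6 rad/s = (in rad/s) 475.7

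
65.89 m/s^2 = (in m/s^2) 65.89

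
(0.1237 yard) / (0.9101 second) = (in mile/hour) 0.278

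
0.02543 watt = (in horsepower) 3.41e-05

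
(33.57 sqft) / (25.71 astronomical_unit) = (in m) 8.109e-13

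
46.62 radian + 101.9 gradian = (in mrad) 4.822e+04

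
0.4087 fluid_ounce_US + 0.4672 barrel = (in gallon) 19.63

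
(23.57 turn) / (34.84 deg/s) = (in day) 0.002819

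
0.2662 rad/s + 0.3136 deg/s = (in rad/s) 0.2717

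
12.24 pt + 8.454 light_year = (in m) 7.998e+16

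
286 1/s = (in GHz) 2.86e-07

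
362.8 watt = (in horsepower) 0.4865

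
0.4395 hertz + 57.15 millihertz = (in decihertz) 4.966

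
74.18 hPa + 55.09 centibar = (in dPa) 6.251e+05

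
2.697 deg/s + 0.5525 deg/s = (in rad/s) 0.05671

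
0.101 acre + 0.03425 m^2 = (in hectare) 0.04088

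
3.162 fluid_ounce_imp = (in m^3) 8.984e-05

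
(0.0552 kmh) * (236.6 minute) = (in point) 6.17e+05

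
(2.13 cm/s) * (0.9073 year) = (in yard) 6.665e+05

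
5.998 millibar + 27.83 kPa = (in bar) 0.2843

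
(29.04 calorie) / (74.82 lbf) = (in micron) 3.651e+05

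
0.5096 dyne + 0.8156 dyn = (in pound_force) 2.979e-06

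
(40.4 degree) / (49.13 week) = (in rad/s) 2.373e-08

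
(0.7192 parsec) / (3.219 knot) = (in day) 1.551e+11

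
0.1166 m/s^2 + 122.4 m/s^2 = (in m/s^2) 122.5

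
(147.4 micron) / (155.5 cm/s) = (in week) 1.567e-10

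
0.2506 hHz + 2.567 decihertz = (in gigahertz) 2.532e-08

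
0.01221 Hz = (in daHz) 0.001221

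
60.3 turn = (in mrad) 3.789e+05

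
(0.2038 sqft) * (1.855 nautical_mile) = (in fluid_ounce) 2.199e+06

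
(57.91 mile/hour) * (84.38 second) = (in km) 2.184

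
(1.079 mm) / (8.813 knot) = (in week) 3.935e-10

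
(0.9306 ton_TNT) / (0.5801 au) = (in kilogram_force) 0.004575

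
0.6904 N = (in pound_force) 0.1552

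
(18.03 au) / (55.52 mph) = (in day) 1.258e+06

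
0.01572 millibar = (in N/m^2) 1.572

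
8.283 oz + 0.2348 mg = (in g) 234.8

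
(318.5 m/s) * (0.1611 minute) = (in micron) 3.079e+09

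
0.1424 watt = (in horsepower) 0.000191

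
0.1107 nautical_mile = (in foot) 672.6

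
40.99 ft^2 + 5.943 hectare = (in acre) 14.69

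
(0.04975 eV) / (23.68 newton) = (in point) 9.542e-19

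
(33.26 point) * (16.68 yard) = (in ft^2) 1.926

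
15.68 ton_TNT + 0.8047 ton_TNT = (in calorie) 1.648e+10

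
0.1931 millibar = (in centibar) 0.01931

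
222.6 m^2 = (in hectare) 0.02226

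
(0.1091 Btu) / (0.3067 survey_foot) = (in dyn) 1.231e+08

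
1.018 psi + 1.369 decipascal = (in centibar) 7.019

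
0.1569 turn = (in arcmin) 3389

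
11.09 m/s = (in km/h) 39.92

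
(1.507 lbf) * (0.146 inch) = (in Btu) 2.356e-05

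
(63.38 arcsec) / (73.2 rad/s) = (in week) 6.941e-12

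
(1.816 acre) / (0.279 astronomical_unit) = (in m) 1.761e-07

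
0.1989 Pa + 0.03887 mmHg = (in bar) 5.381e-05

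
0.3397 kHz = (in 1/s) 339.7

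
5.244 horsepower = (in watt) 3910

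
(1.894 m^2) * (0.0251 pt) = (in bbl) 0.0001055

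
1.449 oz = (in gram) 41.08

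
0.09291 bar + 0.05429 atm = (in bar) 0.1479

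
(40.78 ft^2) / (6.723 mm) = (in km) 0.5635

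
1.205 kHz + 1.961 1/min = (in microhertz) 1.205e+09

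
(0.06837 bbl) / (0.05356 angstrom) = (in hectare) 2.029e+05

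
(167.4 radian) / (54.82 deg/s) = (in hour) 0.0486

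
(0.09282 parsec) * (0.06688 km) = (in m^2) 1.916e+17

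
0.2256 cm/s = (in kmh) 0.008122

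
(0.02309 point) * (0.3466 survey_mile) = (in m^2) 0.004544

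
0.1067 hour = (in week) 0.0006351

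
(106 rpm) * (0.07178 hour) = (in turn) 456.5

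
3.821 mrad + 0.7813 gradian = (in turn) 0.002561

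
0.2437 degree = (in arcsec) 877.3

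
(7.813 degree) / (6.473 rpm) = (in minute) 0.003353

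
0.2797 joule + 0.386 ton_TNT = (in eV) 1.008e+28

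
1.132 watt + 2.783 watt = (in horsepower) 0.00525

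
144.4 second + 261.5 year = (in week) 1.364e+04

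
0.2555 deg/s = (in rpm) 0.04258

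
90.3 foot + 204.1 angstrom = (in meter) 27.52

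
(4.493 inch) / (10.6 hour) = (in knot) 5.813e-06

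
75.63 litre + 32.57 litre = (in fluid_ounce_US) 3659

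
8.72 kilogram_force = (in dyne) 8.551e+06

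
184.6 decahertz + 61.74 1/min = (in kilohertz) 1.847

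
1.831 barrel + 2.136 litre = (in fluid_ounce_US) 9916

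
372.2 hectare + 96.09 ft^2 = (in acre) 919.7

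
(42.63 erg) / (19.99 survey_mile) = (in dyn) 1.325e-05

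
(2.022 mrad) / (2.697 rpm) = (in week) 1.184e-08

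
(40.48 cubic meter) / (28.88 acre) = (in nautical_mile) 1.87e-07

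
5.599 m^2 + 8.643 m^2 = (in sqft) 153.3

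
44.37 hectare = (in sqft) 4.776e+06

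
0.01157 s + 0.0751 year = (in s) 2.368e+06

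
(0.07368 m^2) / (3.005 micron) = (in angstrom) 2.452e+14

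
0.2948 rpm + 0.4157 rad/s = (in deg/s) 25.59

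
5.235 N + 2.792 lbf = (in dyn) 1.765e+06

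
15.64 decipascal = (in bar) 1.564e-05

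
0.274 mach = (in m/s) 93.3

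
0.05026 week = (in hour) 8.444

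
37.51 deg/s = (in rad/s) 0.6547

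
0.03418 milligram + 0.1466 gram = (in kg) 0.0001466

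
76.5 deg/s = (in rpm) 12.75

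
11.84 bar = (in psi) 171.7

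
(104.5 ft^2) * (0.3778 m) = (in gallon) 968.9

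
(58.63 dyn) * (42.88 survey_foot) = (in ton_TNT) 1.831e-12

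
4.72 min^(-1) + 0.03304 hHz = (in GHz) 3.383e-09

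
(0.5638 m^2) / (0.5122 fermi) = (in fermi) 1.101e+30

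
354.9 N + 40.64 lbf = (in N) 535.7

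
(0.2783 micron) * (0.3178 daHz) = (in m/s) 8.844e-07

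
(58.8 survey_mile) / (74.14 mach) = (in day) 4.339e-05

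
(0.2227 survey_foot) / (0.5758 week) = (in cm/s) 1.949e-05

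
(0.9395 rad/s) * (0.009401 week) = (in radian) 5342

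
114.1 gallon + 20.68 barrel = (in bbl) 23.4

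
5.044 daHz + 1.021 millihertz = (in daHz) 5.044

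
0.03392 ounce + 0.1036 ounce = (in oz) 0.1375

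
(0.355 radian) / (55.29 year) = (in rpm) 1.944e-09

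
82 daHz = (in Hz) 820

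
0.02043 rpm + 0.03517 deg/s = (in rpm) 0.02629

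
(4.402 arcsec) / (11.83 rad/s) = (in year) 5.72e-14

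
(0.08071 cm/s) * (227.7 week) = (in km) 111.1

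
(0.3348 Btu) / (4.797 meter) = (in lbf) 16.55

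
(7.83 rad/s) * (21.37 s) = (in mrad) 1.673e+05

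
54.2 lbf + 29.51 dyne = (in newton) 241.1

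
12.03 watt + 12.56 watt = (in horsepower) 0.03298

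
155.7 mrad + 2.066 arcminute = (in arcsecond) 3.224e+04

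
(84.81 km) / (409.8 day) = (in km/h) 0.008623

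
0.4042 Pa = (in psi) 5.862e-05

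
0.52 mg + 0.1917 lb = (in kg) 0.08695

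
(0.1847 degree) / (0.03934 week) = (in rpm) 1.294e-06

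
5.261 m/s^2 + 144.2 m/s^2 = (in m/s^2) 149.5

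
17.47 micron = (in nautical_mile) 9.433e-09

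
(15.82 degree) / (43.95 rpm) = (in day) 6.944e-07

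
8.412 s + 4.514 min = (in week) 0.0004617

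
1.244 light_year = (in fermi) 1.177e+31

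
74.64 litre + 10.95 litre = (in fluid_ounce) 2894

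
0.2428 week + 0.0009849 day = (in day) 1.701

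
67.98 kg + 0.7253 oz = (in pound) 149.9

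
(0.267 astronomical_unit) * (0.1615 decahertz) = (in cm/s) 6.451e+12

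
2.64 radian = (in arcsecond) 5.445e+05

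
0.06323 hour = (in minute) 3.794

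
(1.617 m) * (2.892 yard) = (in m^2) 4.276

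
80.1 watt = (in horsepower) 0.1074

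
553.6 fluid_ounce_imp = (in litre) 15.73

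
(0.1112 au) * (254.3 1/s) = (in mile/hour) 9.463e+12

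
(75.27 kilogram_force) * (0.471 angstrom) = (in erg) 0.3477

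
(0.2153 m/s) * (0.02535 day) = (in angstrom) 4.716e+12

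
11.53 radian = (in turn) 1.835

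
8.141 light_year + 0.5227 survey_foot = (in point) 2.183e+20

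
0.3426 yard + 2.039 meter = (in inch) 92.61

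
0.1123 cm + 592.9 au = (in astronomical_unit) 592.9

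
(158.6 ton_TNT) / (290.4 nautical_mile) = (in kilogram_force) 1.258e+05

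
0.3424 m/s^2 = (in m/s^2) 0.3424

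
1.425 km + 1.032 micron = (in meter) 1425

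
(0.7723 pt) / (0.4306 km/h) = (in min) 3.796e-05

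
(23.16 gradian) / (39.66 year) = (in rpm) 2.778e-09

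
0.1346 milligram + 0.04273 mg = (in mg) 0.1773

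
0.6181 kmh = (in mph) 0.3841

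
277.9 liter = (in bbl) 1.748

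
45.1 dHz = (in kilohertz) 0.00451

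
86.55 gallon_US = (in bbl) 2.061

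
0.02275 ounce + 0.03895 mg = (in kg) 0.000645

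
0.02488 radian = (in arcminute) 85.53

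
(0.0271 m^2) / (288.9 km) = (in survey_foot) 3.078e-07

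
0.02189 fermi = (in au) 1.463e-28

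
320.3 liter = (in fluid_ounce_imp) 1.127e+04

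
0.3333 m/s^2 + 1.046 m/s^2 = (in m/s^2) 1.379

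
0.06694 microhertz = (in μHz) 0.06694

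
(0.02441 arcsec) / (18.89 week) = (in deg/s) 5.935e-13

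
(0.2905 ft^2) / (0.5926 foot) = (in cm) 14.94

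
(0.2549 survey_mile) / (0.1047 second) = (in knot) 7616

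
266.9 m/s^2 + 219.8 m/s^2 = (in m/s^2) 486.7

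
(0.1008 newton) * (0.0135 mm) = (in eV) 8.493e+12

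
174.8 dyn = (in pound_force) 0.000393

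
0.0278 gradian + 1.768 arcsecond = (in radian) 0.0004453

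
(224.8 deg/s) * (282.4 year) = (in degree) 2.002e+12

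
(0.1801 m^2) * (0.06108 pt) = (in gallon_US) 0.001025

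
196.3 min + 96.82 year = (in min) 5.089e+07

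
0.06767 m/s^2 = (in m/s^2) 0.06767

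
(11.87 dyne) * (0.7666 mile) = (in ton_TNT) 3.5e-11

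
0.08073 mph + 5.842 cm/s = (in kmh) 0.3402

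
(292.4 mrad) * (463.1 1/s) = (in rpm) 1293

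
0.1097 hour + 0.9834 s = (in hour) 0.11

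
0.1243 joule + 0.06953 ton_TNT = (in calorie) 6.953e+07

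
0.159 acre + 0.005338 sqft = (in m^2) 643.5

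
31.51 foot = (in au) 6.42e-11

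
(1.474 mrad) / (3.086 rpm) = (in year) 1.446e-10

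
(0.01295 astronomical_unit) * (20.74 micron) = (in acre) 9.929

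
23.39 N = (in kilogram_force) 2.385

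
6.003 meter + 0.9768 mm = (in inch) 236.4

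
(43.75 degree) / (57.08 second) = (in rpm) 0.1277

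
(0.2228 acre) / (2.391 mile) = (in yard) 0.2563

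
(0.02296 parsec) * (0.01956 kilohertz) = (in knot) 2.694e+16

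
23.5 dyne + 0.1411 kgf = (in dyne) 1.384e+05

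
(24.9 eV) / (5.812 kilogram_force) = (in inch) 2.756e-18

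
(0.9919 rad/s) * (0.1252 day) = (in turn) 1708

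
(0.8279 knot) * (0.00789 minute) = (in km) 0.0002016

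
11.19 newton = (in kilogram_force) 1.141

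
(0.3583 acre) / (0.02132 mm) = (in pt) 1.928e+11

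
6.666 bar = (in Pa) 6.666e+05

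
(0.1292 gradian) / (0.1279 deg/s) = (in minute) 0.01515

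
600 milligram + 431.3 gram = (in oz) 15.23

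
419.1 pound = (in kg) 190.1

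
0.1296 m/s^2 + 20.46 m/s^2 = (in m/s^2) 20.59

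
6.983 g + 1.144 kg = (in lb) 2.537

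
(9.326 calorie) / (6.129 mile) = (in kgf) 0.0004034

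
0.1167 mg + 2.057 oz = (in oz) 2.057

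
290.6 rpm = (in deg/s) 1744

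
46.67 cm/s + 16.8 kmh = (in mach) 0.01508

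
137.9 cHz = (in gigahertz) 1.379e-09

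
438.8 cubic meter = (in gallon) 1.159e+05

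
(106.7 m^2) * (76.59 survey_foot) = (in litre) 2.491e+06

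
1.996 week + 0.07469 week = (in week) 2.071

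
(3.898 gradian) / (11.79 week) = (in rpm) 8.2e-08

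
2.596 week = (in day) 18.17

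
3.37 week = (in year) 0.06463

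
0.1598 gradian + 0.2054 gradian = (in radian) 0.005737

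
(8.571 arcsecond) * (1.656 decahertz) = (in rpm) 0.006571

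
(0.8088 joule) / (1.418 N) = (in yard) 0.6238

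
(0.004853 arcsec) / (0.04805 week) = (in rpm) 7.731e-12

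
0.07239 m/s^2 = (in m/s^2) 0.07239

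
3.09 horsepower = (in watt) 2304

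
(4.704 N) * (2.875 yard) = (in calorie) 2.956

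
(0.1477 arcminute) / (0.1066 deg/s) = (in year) 7.323e-10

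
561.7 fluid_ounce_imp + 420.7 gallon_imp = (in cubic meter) 1.928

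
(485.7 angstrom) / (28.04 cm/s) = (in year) 5.493e-15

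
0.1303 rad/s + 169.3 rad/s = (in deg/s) 9708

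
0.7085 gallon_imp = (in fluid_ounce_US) 108.9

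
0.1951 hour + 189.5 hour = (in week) 1.129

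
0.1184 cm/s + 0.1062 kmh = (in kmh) 0.1105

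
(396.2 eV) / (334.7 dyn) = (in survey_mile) 1.178e-17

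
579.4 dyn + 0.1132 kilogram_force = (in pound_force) 0.2509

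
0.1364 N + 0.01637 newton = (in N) 0.1528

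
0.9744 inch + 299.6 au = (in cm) 4.482e+15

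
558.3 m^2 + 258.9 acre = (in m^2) 1.048e+06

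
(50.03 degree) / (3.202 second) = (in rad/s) 0.2727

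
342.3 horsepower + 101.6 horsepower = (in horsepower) 443.9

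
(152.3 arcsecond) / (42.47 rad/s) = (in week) 2.875e-11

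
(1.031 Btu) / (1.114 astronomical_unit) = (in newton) 6.527e-09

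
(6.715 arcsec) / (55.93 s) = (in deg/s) 3.335e-05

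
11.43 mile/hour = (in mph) 11.43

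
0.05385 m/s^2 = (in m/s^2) 0.05385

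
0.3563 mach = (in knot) 235.8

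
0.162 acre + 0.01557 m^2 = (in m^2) 655.6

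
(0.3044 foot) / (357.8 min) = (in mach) 1.269e-08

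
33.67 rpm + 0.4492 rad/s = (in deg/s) 227.8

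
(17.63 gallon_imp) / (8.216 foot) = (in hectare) 3.2e-06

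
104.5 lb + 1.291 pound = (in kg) 47.99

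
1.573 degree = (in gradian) 1.748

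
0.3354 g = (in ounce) 0.01183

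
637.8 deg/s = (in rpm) 106.3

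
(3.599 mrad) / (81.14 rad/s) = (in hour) 1.232e-08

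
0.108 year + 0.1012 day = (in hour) 948.5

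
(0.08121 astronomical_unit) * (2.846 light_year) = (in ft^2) 3.521e+27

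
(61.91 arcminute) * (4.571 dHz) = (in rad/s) 0.008232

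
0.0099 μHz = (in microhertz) 0.0099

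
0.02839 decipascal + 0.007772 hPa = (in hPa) 0.0078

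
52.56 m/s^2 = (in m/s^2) 52.56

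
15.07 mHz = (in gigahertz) 1.507e-11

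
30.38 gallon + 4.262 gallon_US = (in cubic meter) 0.1311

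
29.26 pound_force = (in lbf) 29.26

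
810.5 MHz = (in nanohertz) 8.105e+17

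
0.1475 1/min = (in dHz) 0.02458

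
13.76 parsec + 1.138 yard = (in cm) 4.246e+19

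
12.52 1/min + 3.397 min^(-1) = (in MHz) 2.653e-07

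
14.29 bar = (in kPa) 1429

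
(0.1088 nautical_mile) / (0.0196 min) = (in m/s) 171.3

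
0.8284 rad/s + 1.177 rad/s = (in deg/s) 114.9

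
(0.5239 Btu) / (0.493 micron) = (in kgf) 1.143e+08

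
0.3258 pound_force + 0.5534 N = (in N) 2.003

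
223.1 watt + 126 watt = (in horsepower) 0.4682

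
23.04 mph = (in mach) 0.03025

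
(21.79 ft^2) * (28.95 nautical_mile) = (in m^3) 1.085e+05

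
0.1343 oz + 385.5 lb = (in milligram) 1.749e+08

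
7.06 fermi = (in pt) 2.001e-11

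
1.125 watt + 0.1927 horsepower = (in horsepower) 0.1942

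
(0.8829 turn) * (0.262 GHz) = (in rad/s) 1.453e+09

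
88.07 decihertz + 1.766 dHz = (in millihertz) 8984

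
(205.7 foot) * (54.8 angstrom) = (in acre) 8.49e-11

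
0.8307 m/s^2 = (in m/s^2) 0.8307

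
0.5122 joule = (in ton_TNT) 1.224e-10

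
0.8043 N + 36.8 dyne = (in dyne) 8.047e+04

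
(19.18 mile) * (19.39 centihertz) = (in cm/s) 5.985e+05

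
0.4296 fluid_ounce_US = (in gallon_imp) 0.002795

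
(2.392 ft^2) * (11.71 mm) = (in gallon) 0.6874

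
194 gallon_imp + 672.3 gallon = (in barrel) 21.55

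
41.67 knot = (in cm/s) 2144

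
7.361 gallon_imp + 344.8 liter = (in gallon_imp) 83.21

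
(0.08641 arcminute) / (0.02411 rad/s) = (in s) 0.001043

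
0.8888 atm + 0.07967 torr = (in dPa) 9.007e+05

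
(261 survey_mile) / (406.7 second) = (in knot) 2008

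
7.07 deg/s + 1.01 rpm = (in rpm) 2.188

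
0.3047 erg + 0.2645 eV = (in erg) 0.3047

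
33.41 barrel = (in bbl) 33.41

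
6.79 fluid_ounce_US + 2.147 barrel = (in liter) 341.5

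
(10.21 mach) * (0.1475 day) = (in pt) 1.256e+11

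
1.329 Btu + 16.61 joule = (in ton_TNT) 3.391e-07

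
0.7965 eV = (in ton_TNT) 3.05e-29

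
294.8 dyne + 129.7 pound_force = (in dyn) 5.769e+07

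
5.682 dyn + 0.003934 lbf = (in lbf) 0.003947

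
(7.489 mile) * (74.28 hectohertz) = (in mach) 2.629e+05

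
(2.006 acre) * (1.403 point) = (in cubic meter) 4.018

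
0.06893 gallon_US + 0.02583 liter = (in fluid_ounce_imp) 10.09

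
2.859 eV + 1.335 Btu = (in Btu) 1.335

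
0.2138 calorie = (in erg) 8.945e+06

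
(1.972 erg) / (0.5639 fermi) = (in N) 3.497e+08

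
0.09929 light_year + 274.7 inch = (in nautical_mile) 5.072e+11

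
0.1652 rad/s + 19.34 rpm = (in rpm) 20.92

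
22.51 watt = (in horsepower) 0.03019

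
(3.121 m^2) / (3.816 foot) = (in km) 0.002683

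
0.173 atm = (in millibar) 175.3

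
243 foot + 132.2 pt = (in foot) 243.2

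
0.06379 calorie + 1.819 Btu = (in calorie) 458.8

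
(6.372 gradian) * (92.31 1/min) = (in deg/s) 8.823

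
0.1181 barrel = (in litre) 18.78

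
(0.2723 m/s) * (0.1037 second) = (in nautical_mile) 1.525e-05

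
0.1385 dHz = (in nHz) 1.385e+07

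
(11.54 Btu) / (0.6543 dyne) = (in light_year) 1.967e-07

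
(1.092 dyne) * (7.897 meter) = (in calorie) 2.061e-05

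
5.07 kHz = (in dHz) 5.07e+04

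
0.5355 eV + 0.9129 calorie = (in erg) 3.82e+07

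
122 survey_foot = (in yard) 40.67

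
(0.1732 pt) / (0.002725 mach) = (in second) 6.585e-05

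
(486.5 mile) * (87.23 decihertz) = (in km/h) 2.459e+07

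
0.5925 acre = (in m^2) 2398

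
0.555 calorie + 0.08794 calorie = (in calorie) 0.6429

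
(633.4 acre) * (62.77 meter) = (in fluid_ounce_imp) 5.663e+12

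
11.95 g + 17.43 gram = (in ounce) 1.036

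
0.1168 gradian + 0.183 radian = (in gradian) 11.77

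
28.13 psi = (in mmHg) 1455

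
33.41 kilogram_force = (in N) 327.6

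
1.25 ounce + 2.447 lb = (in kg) 1.145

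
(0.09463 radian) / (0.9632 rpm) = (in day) 1.086e-05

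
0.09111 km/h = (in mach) 7.433e-05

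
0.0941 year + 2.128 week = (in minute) 7.091e+04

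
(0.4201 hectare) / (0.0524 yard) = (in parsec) 2.841e-12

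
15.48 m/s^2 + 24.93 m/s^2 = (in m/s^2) 40.41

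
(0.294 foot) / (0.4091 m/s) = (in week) 3.622e-07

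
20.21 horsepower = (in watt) 1.507e+04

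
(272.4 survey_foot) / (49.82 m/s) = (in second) 1.667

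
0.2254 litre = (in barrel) 0.001418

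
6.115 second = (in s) 6.115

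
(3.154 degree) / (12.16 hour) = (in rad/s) 1.257e-06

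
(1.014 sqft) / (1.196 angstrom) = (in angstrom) 7.877e+18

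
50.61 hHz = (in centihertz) 5.061e+05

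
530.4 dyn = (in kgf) 0.0005409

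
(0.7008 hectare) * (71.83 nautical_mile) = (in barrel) 5.864e+09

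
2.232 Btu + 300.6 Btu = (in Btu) 302.8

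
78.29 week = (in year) 1.501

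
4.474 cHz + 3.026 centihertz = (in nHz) 7.5e+07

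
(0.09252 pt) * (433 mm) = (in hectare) 1.413e-09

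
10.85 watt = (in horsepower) 0.01455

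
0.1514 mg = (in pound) 3.338e-07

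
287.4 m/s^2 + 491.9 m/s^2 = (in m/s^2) 779.3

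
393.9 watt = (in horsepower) 0.5282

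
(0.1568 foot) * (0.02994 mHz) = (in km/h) 5.151e-06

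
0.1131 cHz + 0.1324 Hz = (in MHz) 1.335e-07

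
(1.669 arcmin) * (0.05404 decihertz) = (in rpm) 2.505e-05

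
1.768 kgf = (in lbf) 3.898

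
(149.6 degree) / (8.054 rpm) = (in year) 9.817e-08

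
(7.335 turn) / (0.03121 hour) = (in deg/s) 23.5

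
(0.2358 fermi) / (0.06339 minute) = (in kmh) 2.232e-16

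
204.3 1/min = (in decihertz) 34.05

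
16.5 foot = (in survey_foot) 16.5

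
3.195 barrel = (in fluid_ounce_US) 1.718e+04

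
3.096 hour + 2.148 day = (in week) 0.3253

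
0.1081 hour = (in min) 6.486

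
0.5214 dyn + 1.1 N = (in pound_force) 0.2473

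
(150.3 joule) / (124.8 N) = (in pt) 3414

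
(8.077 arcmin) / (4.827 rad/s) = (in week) 8.048e-10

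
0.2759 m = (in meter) 0.2759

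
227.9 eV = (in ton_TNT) 8.727e-27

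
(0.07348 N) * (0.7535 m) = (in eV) 3.456e+17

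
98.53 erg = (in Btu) 9.339e-09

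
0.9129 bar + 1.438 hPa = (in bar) 0.9143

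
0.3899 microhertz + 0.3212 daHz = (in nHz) 3.212e+09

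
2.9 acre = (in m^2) 1.174e+04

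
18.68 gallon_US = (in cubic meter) 0.07071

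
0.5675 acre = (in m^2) 2297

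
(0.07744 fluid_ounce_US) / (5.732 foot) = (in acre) 3.239e-10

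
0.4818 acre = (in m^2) 1950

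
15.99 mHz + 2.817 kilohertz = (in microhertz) 2.817e+09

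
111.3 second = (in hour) 0.03092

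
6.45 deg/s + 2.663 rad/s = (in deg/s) 159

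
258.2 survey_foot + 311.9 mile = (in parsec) 1.627e-11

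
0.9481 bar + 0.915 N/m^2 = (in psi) 13.75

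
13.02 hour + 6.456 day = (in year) 0.01917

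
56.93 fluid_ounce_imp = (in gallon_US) 0.4273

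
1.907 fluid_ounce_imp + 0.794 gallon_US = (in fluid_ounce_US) 103.5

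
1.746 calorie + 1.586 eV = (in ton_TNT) 1.746e-09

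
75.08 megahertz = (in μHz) 7.508e+13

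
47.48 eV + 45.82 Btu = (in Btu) 45.82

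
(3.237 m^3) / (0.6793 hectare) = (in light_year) 5.037e-20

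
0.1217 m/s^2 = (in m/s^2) 0.1217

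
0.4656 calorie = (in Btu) 0.001846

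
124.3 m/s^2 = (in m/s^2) 124.3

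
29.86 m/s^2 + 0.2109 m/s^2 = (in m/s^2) 30.07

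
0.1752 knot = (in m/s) 0.09013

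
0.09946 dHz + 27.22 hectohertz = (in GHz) 2.722e-06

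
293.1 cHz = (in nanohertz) 2.931e+09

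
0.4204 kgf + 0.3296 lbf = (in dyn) 5.589e+05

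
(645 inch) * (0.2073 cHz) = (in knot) 0.06602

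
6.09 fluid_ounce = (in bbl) 0.001133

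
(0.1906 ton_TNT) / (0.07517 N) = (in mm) 1.061e+13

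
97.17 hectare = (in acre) 240.1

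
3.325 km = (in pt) 9.425e+06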